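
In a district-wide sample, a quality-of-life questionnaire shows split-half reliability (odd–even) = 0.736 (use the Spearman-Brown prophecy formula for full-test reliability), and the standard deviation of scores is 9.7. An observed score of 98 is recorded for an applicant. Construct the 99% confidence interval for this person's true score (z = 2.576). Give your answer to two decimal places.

Spearman-Brown: r = 2(0.736) / (1 + 0.736) = 1.4720 / 1.7360 ≈ 0.8479
SEM = 9.7000 * √(1 − 0.8479) = 9.7000 * √0.1521 ≈ 9.7000 * 0.3900 ≈ 3.7827
2.576 * SEM ≈ 9.7442
CI = 98 ± 9.7442 → [88.2558, 107.7442]

[88.26, 107.74]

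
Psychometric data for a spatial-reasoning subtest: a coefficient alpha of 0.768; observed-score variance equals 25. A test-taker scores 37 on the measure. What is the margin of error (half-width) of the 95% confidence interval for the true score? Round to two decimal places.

4.72

σ = 25^(1/2) = 5.0000
The standard error of measurement is 5.0000×√(1 − 0.7680) ≃ 5.0000×0.4817 ≃ 2.4083.
Half-width = 1.96×2.4083 ≃ 4.7203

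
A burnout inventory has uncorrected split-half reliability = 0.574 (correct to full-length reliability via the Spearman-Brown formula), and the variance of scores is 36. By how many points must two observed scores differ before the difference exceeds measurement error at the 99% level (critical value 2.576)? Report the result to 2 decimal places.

11.37

SD = √36 = 6.000
Spearman-Brown: r = 2(0.574) / (1 + 0.574) = 1.148 / 1.574 ≈ 0.729
The standard error of measurement is 6.000·√(1 − 0.729) ≈ 6.000·0.520 ≈ 3.121.
SE_diff = √2 · SEM ≈ 4.414
Smallest detectable difference = 2.576·4.414 ≈ 11.371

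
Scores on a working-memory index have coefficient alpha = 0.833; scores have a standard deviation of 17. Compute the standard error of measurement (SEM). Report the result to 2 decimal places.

6.95

The standard error of measurement is 17.000×√(1 − 0.833) ≈ 17.000×0.409 ≈ 6.947.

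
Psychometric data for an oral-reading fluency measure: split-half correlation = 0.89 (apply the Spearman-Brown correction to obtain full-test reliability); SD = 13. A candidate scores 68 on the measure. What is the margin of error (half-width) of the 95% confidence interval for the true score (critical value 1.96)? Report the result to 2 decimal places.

r_full = 2·0.89 / (1 + 0.89) ≈ 0.94180
The standard error of measurement is 13.00000×√(1 − 0.94180) ≈ 13.00000×0.24125 ≈ 3.13624.
1.96 × SEM ≈ 6.14702

6.15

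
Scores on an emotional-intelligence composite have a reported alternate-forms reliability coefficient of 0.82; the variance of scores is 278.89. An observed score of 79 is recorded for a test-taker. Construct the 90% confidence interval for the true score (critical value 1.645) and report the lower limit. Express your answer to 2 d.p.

σ = 278.89^(1/2) = 16.7000
SEM = 16.7000·√(1 − 0.8200) ≃ 7.0852
Half-width = 1.645·7.0852 ≃ 11.6552
Lower limit = 79 − 11.6552 ≃ 67.3448

67.34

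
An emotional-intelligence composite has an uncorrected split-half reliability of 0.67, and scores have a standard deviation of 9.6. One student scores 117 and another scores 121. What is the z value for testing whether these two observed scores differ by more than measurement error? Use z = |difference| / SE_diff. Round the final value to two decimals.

0.66

Spearman-Brown: r = 2(0.67) / (1 + 0.67) = 1.3400 / 1.6700 ≈ 0.8024
The standard error of measurement is 9.6000×√(1 − 0.8024) ≈ 9.6000×0.4445 ≈ 4.2675.
SE_diff = SEM × √2 ≈ 4.2675 × 1.4142 ≈ 6.0351
z = |117 − 121| / 6.0351 = 4 / 6.0351 ≈ 0.6628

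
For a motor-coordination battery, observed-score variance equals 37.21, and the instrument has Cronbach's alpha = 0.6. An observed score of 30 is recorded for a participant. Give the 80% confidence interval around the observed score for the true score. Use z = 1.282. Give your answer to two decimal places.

[25.05, 34.95]

SD = √37.21 ≈ 6.1000
SEM = 6.1000 * √(1 − 0.6000) = 6.1000 * √0.4000 ≈ 6.1000 * 0.6325 ≈ 3.8580
1.282 * SEM ≈ 4.9459
CI = 30 ± 4.9459 → [25.0541, 34.9459]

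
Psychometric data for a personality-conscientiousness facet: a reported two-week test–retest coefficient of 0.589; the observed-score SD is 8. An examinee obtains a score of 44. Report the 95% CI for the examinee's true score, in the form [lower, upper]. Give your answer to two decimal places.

SEM = 8.00000 · √(1 − 0.58900) = 8.00000 · √0.41100 ≃ 8.00000 · 0.64109 ≃ 5.12874
Half-width = 1.96·5.12874 ≃ 10.05234
95% CI: 44 ± 10.05234 = [33.94766, 54.05234]

[33.95, 54.05]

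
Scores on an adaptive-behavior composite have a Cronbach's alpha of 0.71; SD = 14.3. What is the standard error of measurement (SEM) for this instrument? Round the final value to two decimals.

SEM = 14.30000·√(1 − 0.71000) ≃ 7.70079

7.70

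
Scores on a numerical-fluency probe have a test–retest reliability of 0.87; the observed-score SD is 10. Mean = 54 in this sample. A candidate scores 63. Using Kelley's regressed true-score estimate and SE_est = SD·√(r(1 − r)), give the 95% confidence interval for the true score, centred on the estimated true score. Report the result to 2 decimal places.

[55.24, 68.42]

T̂ = r·X + (1 − r)·M = 0.8700×63 + 0.1300×54 = 54.8100 + 7.0200 ≈ 61.8300
SE_est = SD × √(r(1 − r)) = 10.0000 × √0.1131 ≈ 10.0000 × 0.3363 ≈ 3.3630
95% CI: 61.8300 ± 6.5915 ≈ (55.2385, 68.4215)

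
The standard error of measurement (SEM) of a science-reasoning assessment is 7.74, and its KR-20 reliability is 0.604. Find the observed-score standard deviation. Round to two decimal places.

12.30

SD = 7.74 / √(1 − 0.604) ≃ 12.300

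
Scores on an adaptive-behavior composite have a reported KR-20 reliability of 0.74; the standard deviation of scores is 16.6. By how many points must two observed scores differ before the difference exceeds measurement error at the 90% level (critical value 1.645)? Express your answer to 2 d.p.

SEM = 16.600 * √(1 − 0.740) = 16.600 * √0.260 ≈ 16.600 * 0.510 ≈ 8.464
Standard error of the difference = 8.464·√2 ≈ 11.970
Minimum reliable difference = 1.645 * SE_diff ≈ 1.645 * 11.970 ≈ 19.691

19.69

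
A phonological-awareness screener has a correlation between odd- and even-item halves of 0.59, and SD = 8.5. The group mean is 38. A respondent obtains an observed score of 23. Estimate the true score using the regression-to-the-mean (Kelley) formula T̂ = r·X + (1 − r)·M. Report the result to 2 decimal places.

26.87

r_full = 2·0.59 / (1 + 0.59) ≃ 0.7421
T̂ = 0.7421(23) + 0.2579(38) ≃ 26.8679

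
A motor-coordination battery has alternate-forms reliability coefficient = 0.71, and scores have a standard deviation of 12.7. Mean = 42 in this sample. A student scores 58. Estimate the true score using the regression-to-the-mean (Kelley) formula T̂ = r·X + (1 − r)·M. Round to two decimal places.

T̂ = r·X + (1 − r)·M = 0.710·58 + 0.290·42 = 41.180 + 12.180 ≈ 53.360

53.36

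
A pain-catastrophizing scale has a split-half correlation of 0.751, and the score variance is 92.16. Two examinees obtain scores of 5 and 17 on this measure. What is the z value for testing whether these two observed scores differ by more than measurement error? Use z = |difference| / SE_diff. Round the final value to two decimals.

SD = √92.16 ≈ 9.6000
r_full = 2·0.751 / (1 + 0.751) ≈ 0.8578
SEM = 9.6000*√(1 − 0.8578) ≈ 3.6202
SE_diff = √2 * SEM ≈ 5.1197
z = |5 − 17| / 5.1197 = 12 / 5.1197 ≈ 2.3439

2.34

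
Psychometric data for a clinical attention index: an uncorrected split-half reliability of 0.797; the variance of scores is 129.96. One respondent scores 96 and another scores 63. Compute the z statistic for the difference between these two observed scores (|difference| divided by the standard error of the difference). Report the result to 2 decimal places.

6.09

SD = √129.96 ≈ 11.4000
Full-length reliability (Spearman-Brown) = 2(0.797)/(1+0.797) ≈ 0.8870
SEM = 11.4000 × √(1 − 0.8870) = 11.4000 × √0.1130 ≈ 11.4000 × 0.3361 ≈ 3.8316
Standard error of the difference = 3.8316·√2 ≈ 5.4187
z = |96 − 63| / 5.4187 = 33 / 5.4187 ≈ 6.0900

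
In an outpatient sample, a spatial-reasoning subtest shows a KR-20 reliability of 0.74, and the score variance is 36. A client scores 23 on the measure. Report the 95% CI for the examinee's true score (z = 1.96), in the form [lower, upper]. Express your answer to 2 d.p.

σ = 36^(1/2) = 6.0000
SEM = 6.0000·√(1 − 0.7400) ≈ 3.0594
1.96 · SEM ≈ 5.9964
Interval: (17.0036, 28.9964)

[17.00, 29.00]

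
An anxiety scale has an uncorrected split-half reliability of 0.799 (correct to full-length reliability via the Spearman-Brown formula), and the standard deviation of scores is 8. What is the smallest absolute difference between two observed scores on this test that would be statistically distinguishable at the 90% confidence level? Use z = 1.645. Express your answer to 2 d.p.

6.22

Full-length reliability (Spearman-Brown) = 2(0.799)/(1+0.799) ≈ 0.888
The standard error of measurement is 8.000*√(1 − 0.888) ≈ 8.000*0.334 ≈ 2.674.
SE_diff = √2 * SEM ≈ 3.782
Minimum reliable difference = 1.645 * SE_diff ≈ 1.645 * 3.782 ≈ 6.221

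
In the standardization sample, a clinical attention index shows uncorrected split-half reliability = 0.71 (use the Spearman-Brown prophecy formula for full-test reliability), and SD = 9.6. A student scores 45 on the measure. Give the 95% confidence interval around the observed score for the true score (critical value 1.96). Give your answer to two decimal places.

[37.25, 52.75]

Full-length reliability (Spearman-Brown) = 2(0.71)/(1+0.71) ≃ 0.830
SEM = 9.600·√(1 − 0.830) ≃ 3.953
1.96 · SEM ≃ 7.749
Interval: (37.251, 52.749)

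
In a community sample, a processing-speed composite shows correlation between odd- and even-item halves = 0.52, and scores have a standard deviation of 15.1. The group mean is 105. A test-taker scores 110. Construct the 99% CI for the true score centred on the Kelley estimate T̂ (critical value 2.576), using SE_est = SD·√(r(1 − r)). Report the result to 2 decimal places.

[90.34, 126.50]

Spearman-Brown: r = 2(0.52) / (1 + 0.52) = 1.0400 / 1.5200 ≈ 0.6842
Estimated true score = 0.6842×110 + (1 − 0.6842)×105 ≈ 108.4211
SE_est = SD × √(r(1 − r)) = 15.1000 × √0.2161 ≈ 15.1000 × 0.4648 ≈ 7.0189
CI = 108.4211 ± 2.576 × 7.0189 → [90.3403, 126.5018]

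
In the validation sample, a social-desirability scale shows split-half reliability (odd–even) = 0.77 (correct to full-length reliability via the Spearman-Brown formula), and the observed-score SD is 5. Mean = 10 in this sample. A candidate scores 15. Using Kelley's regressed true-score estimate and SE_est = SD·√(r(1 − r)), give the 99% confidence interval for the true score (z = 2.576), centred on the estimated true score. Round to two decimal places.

[10.02, 18.68]

Spearman-Brown: r = 2(0.77) / (1 + 0.77) = 1.540 / 1.770 ≈ 0.870
T̂ = r·X + (1 − r)·M = 0.870×15 + 0.130×10 ≈ 13.051 + 1.299 ≈ 14.350
SE_est = 5.000·√[r(1 − r)] ≈ 1.681
99% CI: 14.350 ± 4.331 ≈ (10.019, 18.681)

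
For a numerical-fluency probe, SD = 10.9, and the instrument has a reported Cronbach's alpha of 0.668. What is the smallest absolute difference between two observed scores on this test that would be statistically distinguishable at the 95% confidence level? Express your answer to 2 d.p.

17.41

SEM = 10.9000×√(1 − 0.6680) ≈ 6.2805
Standard error of the difference = 6.2805·√2 ≈ 8.8820
Minimum reliable difference = 1.96 × SE_diff ≈ 1.96 × 8.8820 ≈ 17.4087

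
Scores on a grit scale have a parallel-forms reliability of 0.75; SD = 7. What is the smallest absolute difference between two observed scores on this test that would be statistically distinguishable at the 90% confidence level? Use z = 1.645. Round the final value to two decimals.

8.14

The standard error of measurement is 7.00000·√(1 − 0.75000) ≈ 7.00000·0.50000 ≈ 3.50000.
Standard error of the difference = 3.50000·√2 ≈ 4.94975
Minimum reliable difference = 1.645 · SE_diff ≈ 1.645 · 4.94975 ≈ 8.14233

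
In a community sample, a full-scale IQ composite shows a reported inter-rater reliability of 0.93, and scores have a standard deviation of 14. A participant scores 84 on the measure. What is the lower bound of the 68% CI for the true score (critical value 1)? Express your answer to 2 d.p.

80.30

SEM = 14.000 · √(1 − 0.930) = 14.000 · √0.070 ≈ 14.000 · 0.265 ≈ 3.704
Half-width = 1·3.704 ≈ 3.704
Lower limit = 84 − 3.704 ≈ 80.296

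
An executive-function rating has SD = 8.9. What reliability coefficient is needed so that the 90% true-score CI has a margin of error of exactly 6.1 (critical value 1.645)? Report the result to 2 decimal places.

Required SEM = 6.1 / 1.645 ≃ 3.70821
r = 1 − (SEM / SD)² = 1 − (3.70821 / 8.9)² ≃ 1 − 0.17360 ≃ 0.82640

0.83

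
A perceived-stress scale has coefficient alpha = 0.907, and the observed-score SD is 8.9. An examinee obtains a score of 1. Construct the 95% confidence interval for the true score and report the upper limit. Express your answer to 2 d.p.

SEM = 8.900*√(1 − 0.907) ≃ 2.714
1.96 * SEM ≃ 5.320
Upper limit = 1 + 5.320 ≃ 6.320

6.32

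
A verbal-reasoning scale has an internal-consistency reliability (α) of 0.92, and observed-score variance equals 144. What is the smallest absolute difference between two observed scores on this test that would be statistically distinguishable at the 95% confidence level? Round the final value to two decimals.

9.41

σ = 144^(1/2) = 12.0000
SEM = 12.0000 * √(1 − 0.9200) = 12.0000 * √0.0800 ≈ 12.0000 * 0.2828 ≈ 3.3941
SE_diff = √2 * SEM ≈ 4.8000
Minimum reliable difference = 1.96 * SE_diff ≈ 1.96 * 4.8000 ≈ 9.4080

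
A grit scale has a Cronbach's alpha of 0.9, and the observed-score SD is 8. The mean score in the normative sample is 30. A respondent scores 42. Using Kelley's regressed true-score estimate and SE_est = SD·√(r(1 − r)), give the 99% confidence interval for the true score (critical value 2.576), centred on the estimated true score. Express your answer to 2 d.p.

T̂ = r·X + (1 − r)·M = 0.900·42 + 0.100·30 = 37.800 + 3.000 ≃ 40.800
SE_est = SD · √(r(1 − r)) = 8.000 · √0.090 ≃ 8.000 · 0.300 ≃ 2.400
99% CI: 40.800 ± 6.182 ≃ (34.618, 46.982)

[34.62, 46.98]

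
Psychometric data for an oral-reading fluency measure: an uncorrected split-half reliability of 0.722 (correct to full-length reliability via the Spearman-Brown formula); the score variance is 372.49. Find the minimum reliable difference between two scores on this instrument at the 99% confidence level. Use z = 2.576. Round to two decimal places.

28.25

SD = √372.49 ≈ 19.300
Full-length reliability (Spearman-Brown) = 2(0.722)/(1+0.722) ≈ 0.839
SEM = 19.300×√(1 − 0.839) ≈ 7.755
SE_diff = SEM × √2 ≈ 7.755 × 1.414 ≈ 10.967
Smallest detectable difference = 2.576×10.967 ≈ 28.250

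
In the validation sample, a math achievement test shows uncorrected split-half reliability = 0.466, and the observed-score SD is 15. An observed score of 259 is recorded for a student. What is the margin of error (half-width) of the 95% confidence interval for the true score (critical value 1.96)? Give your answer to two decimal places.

17.74

Full-length reliability (Spearman-Brown) = 2(0.466)/(1+0.466) ≈ 0.636
The standard error of measurement is 15.000*√(1 − 0.636) ≈ 15.000*0.604 ≈ 9.053.
Half-width = 1.96*9.053 ≈ 17.744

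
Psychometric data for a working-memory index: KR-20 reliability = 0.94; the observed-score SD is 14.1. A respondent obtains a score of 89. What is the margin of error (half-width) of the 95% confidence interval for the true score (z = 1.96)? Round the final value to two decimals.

6.77

SEM = 14.1000×√(1 − 0.9400) ≈ 3.4538
Half-width = 1.96×3.4538 ≈ 6.7694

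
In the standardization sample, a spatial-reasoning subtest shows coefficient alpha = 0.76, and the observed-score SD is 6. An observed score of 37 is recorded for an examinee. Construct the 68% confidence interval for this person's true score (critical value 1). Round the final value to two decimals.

The standard error of measurement is 6.000×√(1 − 0.760) ≈ 6.000×0.490 ≈ 2.939.
1 × SEM ≈ 2.939
68% CI: 37 ± 2.939 = [34.061, 39.939]

[34.06, 39.94]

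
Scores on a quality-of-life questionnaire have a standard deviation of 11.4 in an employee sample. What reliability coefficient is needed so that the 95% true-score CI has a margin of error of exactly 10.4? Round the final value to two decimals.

0.78

SEM needed = half-width / z = 10.4/1.96 ≃ 5.306
r = 1 − (5.306/11.4)² ≃ 1 − 0.217 ≃ 0.783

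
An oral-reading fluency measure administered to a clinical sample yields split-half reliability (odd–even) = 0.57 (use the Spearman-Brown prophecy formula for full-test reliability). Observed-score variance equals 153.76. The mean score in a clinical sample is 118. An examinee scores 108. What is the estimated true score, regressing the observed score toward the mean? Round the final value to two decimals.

110.74

Full-length reliability (Spearman-Brown) = 2(0.57)/(1+0.57) ≃ 0.726
T̂ = 0.726(108) + 0.274(118) ≃ 110.739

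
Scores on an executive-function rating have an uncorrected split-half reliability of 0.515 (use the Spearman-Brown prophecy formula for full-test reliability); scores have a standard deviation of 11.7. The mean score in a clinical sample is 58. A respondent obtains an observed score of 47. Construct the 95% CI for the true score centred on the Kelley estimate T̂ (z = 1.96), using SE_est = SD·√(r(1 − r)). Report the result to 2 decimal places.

Spearman-Brown: r = 2(0.515) / (1 + 0.515) = 1.0300 / 1.5150 ≃ 0.6799
Estimated true score = 0.6799·47 + (1 − 0.6799)·58 ≃ 50.5215
SE_est = SD · √(r(1 − r)) = 11.7000 · √0.2176 ≃ 11.7000 · 0.4665 ≃ 5.4584
CI = 50.5215 ± 1.96 · 5.4584 → [39.8231, 61.2199]

[39.82, 61.22]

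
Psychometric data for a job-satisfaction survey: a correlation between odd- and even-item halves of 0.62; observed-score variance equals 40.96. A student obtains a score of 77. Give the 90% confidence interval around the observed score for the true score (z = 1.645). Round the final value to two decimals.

[71.90, 82.10]

σ = 40.96^(1/2) = 6.4000
r_full = 2·0.62 / (1 + 0.62) ≈ 0.7654
The standard error of measurement is 6.4000·√(1 − 0.7654) ≈ 6.4000·0.4843 ≈ 3.0997.
Half-width = 1.645·3.0997 ≈ 5.0989
CI = 77 ± 5.0989 → [71.9011, 82.0989]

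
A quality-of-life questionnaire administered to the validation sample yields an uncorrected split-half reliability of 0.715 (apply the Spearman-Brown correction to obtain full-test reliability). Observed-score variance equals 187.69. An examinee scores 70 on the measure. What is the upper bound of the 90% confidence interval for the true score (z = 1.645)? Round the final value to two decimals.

SD = √187.69 ≈ 13.70000
r_full = 2·0.715 / (1 + 0.715) ≈ 0.83382
SEM = 13.70000×√(1 − 0.83382) ≈ 5.58484
Margin = 1.645 × 5.58484 ≈ 9.18707
Upper bound: 70 + 9.18707 = 79.18707

79.19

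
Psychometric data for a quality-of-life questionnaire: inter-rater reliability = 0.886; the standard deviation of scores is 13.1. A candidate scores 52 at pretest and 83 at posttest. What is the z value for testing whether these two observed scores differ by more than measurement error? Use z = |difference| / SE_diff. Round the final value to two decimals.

4.96

SEM = 13.1000×√(1 − 0.8860) ≈ 4.4231
SE_diff = SEM × √2 ≈ 4.4231 × 1.4142 ≈ 6.2552
z = |52 − 83| / 6.2552 = 31 / 6.2552 ≈ 4.9559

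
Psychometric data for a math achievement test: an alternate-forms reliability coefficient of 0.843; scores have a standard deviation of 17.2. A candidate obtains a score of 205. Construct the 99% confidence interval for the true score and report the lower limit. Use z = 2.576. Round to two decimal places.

187.44

SEM = 17.200 × √(1 − 0.843) = 17.200 × √0.157 ≃ 17.200 × 0.396 ≃ 6.815
Half-width = 2.576×6.815 ≃ 17.556
Lower limit = 205 − 17.556 ≃ 187.444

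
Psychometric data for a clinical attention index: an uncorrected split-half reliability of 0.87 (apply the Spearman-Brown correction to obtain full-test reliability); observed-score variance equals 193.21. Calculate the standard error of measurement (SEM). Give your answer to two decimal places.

3.66

SD = √193.21 ≈ 13.90000
Spearman-Brown: r = 2(0.87) / (1 + 0.87) = 1.74000 / 1.87000 ≈ 0.93048
SEM = 13.90000 · √(1 − 0.93048) = 13.90000 · √0.06952 ≈ 13.90000 · 0.26366 ≈ 3.66493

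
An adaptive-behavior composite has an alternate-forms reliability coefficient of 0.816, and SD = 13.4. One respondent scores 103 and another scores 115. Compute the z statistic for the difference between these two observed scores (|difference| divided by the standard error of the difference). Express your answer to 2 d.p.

SEM = 13.4000·√(1 − 0.8160) ≈ 5.7480
SE_diff = √2 · SEM ≈ 8.1288
z = |103 − 115| / 8.1288 = 12 / 8.1288 ≈ 1.4762

1.48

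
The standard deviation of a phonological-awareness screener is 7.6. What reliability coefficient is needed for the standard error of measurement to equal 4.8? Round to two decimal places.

0.60

Required reliability = 1 − (SEM/SD)² = 1 − 0.3989 ≈ 0.6011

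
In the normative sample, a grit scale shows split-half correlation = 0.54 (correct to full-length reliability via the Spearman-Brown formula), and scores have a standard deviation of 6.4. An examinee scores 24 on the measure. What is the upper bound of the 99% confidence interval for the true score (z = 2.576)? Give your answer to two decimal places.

Spearman-Brown: r = 2(0.54) / (1 + 0.54) = 1.080 / 1.540 ≈ 0.701
SEM = 6.400*√(1 − 0.701) ≈ 3.498
2.576 * SEM ≈ 9.010
Upper bound: 24 + 9.010 = 33.010

33.01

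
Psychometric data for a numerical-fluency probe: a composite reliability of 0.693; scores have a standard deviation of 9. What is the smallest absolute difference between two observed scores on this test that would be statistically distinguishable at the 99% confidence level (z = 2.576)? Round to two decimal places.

SEM = 9.000 · √(1 − 0.693) = 9.000 · √0.307 ≃ 9.000 · 0.554 ≃ 4.987
SE_diff = SEM · √2 ≃ 4.987 · 1.414 ≃ 7.052
Minimum reliable difference = 2.576 · SE_diff ≃ 2.576 · 7.052 ≃ 18.167

18.17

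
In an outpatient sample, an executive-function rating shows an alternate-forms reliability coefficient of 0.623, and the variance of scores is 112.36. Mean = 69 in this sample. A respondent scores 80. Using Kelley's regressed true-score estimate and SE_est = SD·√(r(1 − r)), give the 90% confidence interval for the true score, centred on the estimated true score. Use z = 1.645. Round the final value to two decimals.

[67.40, 84.30]

SD = √112.36 = 10.600
T̂ = r·X + (1 − r)·M = 0.623*80 + 0.377*69 = 49.840 + 26.013 ≃ 75.853
SE_est = 10.600*√(0.623*0.377) ≃ 5.137
90% CI: 75.853 ± 8.451 ≃ (67.402, 84.304)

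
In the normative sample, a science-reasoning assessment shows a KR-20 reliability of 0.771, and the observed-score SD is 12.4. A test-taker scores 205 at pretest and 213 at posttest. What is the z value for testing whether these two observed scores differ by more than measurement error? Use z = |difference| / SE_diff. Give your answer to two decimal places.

0.95

SEM = 12.4000 * √(1 − 0.7710) = 12.4000 * √0.2290 ≈ 12.4000 * 0.4785 ≈ 5.9339
SE_diff = SEM * √2 ≈ 5.9339 * 1.4142 ≈ 8.3918
z = |205 − 213| / 8.3918 = 8 / 8.3918 ≈ 0.9533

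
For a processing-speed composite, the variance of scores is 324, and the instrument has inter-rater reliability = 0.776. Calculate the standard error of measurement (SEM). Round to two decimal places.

SD = √324 ≈ 18.0000
The standard error of measurement is 18.0000×√(1 − 0.7760) ≈ 18.0000×0.4733 ≈ 8.5192.

8.52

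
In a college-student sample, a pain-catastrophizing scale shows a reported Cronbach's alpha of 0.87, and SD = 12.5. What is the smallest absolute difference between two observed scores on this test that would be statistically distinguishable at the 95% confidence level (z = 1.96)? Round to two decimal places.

12.49

SEM = 12.50000 · √(1 − 0.87000) = 12.50000 · √0.13000 ≈ 12.50000 · 0.36056 ≈ 4.50694
SE_diff = √2 · SEM ≈ 6.37377
Minimum reliable difference = 1.96 · SE_diff ≈ 1.96 · 6.37377 ≈ 12.49260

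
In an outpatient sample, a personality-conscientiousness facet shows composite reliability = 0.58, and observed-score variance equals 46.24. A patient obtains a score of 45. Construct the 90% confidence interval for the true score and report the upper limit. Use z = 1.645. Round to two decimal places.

52.25

SD = √46.24 = 6.800
SEM = 6.800 · √(1 − 0.580) = 6.800 · √0.420 ≈ 6.800 · 0.648 ≈ 4.407
1.645 · SEM ≈ 7.249
Upper bound: 45 + 7.249 = 52.249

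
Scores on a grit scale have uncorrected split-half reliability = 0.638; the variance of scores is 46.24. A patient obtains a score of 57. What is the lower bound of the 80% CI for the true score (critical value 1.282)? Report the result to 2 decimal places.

SD = √46.24 ≃ 6.80000
Spearman-Brown: r = 2(0.638) / (1 + 0.638) = 1.27600 / 1.63800 ≃ 0.77900
SEM = 6.80000·√(1 − 0.77900) ≃ 3.19673
1.282 · SEM ≃ 4.09821
Lower bound: 57 − 4.09821 = 52.90179

52.90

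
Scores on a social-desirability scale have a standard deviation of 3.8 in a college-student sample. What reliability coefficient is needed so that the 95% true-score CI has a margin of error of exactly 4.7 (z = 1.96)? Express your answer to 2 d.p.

0.60

SEM needed = half-width / z = 4.7/1.96 ≈ 2.398
Required reliability = 1 − (SEM/SD)² = 1 − 0.398 ≈ 0.602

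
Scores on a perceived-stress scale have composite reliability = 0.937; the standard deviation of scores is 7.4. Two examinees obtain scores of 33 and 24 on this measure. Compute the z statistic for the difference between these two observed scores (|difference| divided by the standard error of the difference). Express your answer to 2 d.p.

SEM = 7.400 * √(1 − 0.937) = 7.400 * √0.063 ≈ 7.400 * 0.251 ≈ 1.857
SE_diff = SEM * √2 ≈ 1.857 * 1.414 ≈ 2.627
z = 9 / 2.627 ≈ 3.426

3.43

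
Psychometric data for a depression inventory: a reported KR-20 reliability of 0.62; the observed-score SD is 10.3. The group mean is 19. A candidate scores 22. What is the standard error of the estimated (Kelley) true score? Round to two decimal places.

SE_est = SD * √(r(1 − r)) = 10.300 * √0.236 ≈ 10.300 * 0.485 ≈ 4.999

5.00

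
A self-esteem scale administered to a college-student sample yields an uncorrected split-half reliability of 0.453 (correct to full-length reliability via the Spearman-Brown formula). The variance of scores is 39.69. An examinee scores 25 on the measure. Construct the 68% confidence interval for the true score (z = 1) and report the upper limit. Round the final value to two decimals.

28.87

SD = √39.69 = 6.300
r_full = 2·0.453 / (1 + 0.453) ≃ 0.624
SEM = 6.300 · √(1 − 0.624) = 6.300 · √0.376 ≃ 6.300 · 0.614 ≃ 3.865
Half-width = 1·3.865 ≃ 3.865
Upper limit = 25 + 3.865 ≃ 28.865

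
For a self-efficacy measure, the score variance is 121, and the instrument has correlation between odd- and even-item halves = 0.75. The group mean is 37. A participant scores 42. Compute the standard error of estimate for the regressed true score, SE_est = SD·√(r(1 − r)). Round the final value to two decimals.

3.85

SD = √121 ≃ 11.00000
Spearman-Brown: r = 2(0.75) / (1 + 0.75) = 1.50000 / 1.75000 ≃ 0.85714
SE_est = 11.00000·√[r(1 − r)] ≃ 3.84920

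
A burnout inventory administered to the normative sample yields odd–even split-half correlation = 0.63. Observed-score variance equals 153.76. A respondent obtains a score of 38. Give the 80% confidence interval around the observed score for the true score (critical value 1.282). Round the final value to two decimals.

[30.43, 45.57]

σ = 153.76^(1/2) = 12.4000
Spearman-Brown: r = 2(0.63) / (1 + 0.63) = 1.2600 / 1.6300 ≈ 0.7730
SEM = 12.4000·√(1 − 0.7730) ≈ 5.9078
1.282 · SEM ≈ 7.5739
CI = 38 ± 7.5739 → [30.4261, 45.5739]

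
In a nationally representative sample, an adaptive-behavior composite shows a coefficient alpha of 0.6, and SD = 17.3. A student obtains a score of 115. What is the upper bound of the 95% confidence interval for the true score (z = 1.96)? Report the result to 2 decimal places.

SEM = 17.30000 × √(1 − 0.60000) = 17.30000 × √0.40000 ≈ 17.30000 × 0.63246 ≈ 10.94148
1.96 × SEM ≈ 21.44530
Upper limit = 115 + 21.44530 ≈ 136.44530

136.45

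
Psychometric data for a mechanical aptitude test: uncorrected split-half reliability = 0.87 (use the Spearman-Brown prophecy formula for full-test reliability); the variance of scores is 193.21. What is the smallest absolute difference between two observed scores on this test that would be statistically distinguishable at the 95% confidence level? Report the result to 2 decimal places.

SD = √193.21 ≃ 13.900
Full-length reliability (Spearman-Brown) = 2(0.87)/(1+0.87) ≃ 0.930
SEM = 13.900 × √(1 − 0.930) = 13.900 × √0.070 ≃ 13.900 × 0.264 ≃ 3.665
Standard error of the difference = 3.665·√2 ≃ 5.183
Smallest detectable difference = 1.96×5.183 ≃ 10.159

10.16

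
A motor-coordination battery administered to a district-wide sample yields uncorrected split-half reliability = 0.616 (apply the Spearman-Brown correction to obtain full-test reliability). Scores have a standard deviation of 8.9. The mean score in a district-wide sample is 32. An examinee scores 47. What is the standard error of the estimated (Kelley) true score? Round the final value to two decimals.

3.79

Full-length reliability (Spearman-Brown) = 2(0.616)/(1+0.616) ≈ 0.762
SE_est = 8.900×√(0.762×0.238) ≈ 3.788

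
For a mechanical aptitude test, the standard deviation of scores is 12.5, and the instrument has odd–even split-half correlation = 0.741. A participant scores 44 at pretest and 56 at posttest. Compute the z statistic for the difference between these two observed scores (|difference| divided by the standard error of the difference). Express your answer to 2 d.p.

Spearman-Brown: r = 2(0.741) / (1 + 0.741) = 1.482 / 1.741 ≈ 0.851
The standard error of measurement is 12.500·√(1 − 0.851) ≈ 12.500·0.386 ≈ 4.821.
SE_diff = SEM · √2 ≈ 4.821 · 1.414 ≈ 6.818
z = |44 − 56| / 6.818 = 12 / 6.818 ≈ 1.760

1.76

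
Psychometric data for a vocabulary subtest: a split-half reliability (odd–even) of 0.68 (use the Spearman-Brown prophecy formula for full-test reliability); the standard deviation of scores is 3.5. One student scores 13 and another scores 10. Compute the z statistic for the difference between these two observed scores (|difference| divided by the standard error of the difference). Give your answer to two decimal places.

1.39

r_full = 2·0.68 / (1 + 0.68) ≈ 0.8095
SEM = 3.5000·√(1 − 0.8095) ≈ 1.5275
SE_diff = SEM · √2 ≈ 1.5275 · 1.4142 ≈ 2.1602
z = |13 − 10| / 2.1602 = 3 / 2.1602 ≈ 1.3887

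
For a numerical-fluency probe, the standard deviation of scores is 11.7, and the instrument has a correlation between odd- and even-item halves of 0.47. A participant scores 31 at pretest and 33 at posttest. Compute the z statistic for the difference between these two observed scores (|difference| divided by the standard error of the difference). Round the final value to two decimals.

Full-length reliability (Spearman-Brown) = 2(0.47)/(1+0.47) ≃ 0.639
SEM = 11.700 · √(1 − 0.639) = 11.700 · √0.361 ≃ 11.700 · 0.600 ≃ 7.025
SE_diff = √2 · SEM ≃ 9.935
z = 2 / 9.935 ≃ 0.201

0.20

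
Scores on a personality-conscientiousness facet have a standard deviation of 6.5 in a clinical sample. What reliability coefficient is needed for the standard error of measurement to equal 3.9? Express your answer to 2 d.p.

0.64

r = 1 − (SEM / SD)² = 1 − (3.900 / 6.5)² ≃ 1 − 0.360 ≃ 0.640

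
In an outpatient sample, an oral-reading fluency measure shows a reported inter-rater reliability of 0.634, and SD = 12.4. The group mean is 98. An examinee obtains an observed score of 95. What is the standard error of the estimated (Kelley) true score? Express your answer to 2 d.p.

SE_est = SD × √(r(1 − r)) = 12.4000 × √0.2320 ≈ 12.4000 × 0.4817 ≈ 5.9732

5.97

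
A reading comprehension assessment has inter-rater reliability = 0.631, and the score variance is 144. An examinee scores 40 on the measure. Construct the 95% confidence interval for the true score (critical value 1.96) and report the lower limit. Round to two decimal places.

25.71

SD = √144 ≈ 12.000
The standard error of measurement is 12.000*√(1 − 0.631) ≈ 12.000*0.607 ≈ 7.289.
Margin = 1.96 * 7.289 ≈ 14.287
Lower bound: 40 − 14.287 = 25.713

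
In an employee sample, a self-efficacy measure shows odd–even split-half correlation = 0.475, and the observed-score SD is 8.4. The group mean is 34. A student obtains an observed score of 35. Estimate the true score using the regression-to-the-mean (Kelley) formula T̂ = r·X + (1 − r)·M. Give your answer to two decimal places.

Full-length reliability (Spearman-Brown) = 2(0.475)/(1+0.475) ≈ 0.6441
Estimated true score = 0.6441·35 + (1 − 0.6441)·34 ≈ 34.6441

34.64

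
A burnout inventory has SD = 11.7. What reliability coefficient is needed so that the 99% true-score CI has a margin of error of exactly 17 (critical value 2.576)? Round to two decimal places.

0.68

SEM needed = half-width / z = 17/2.576 ≈ 6.5994
Required reliability = 1 − (SEM/SD)² = 1 − 0.3182 ≈ 0.6818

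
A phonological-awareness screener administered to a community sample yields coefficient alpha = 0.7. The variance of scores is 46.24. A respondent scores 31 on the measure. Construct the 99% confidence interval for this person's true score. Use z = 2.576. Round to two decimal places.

[21.41, 40.59]

σ = 46.24^(1/2) = 6.8000
The standard error of measurement is 6.8000×√(1 − 0.7000) ≈ 6.8000×0.5477 ≈ 3.7245.
2.576 × SEM ≈ 9.5943
99% CI: 31 ± 9.5943 = [21.4057, 40.5943]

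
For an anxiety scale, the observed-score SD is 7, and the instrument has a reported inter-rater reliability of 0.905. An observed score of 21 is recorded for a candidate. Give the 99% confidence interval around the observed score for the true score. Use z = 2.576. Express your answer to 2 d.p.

[15.44, 26.56]

The standard error of measurement is 7.0000×√(1 − 0.9050) ≃ 7.0000×0.3082 ≃ 2.1575.
Half-width = 2.576×2.1575 ≃ 5.5578
Interval: (15.4422, 26.5578)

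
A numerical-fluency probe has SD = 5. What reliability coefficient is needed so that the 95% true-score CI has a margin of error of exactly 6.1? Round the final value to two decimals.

SEM needed = half-width / z = 6.1/1.96 ≃ 3.1122
r = 1 − (3.1122/5)² ≃ 1 − 0.3874 ≃ 0.6126

0.61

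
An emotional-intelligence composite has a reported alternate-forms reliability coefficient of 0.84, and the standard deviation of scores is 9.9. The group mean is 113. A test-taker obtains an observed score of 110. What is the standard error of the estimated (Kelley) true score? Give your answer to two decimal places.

SE_est = SD × √(r(1 − r)) = 9.9000 × √0.1344 ≈ 9.9000 × 0.3666 ≈ 3.6294

3.63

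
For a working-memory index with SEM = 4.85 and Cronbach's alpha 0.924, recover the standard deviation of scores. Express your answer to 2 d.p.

17.59

SD = 4.85 / √(1 − 0.924) ≈ 17.5928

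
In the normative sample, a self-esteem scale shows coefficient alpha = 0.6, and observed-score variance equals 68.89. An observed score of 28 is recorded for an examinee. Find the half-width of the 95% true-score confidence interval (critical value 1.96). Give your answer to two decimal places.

10.29

σ = 68.89^(1/2) = 8.300
SEM = 8.300 * √(1 − 0.600) = 8.300 * √0.400 ≈ 8.300 * 0.632 ≈ 5.249
Margin = 1.96 * 5.249 ≈ 10.289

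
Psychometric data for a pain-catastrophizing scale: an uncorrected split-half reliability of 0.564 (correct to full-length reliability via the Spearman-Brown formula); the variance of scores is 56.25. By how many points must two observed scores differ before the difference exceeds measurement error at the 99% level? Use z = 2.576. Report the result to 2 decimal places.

14.43

SD = √56.25 ≈ 7.500
Spearman-Brown: r = 2(0.564) / (1 + 0.564) = 1.128 / 1.564 ≈ 0.721
SEM = 7.500×√(1 − 0.721) ≈ 3.960
SE_diff = √2 × SEM ≈ 5.600
Smallest detectable difference = 2.576×5.600 ≈ 14.426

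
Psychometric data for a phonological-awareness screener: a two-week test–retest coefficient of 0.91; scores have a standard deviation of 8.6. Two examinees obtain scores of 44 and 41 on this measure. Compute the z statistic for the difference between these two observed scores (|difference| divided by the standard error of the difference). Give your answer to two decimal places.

SEM = 8.600 * √(1 − 0.910) = 8.600 * √0.090 ≃ 8.600 * 0.300 ≃ 2.580
SE_diff = √2 * SEM ≃ 3.649
z = |44 − 41| / 3.649 = 3 / 3.649 ≃ 0.822

0.82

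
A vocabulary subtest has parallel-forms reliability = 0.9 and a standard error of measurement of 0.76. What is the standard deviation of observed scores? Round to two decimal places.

2.40

σ = SEM·(1 − r)^(−1/2) ≈ 0.76×3.1623 ≈ 2.4033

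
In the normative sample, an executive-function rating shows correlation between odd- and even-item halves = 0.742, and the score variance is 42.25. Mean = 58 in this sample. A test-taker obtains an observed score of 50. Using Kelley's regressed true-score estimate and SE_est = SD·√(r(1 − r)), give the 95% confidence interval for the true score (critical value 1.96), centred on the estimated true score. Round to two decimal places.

[46.66, 55.71]

SD = √42.25 = 6.50000
r_full = 2·0.742 / (1 + 0.742) ≈ 0.85189
Estimated true score = 0.85189×50 + (1 − 0.85189)×58 ≈ 51.18485
SE_est = SD × √(r(1 − r)) = 6.50000 × √0.12617 ≈ 6.50000 × 0.35520 ≈ 2.30883
CI = 51.18485 ± 1.96 × 2.30883 → [46.65954, 55.71015]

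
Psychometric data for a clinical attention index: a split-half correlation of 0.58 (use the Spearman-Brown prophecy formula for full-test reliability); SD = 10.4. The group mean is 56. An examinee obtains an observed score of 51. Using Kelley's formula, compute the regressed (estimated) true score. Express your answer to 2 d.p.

Spearman-Brown: r = 2(0.58) / (1 + 0.58) = 1.160 / 1.580 ≃ 0.734
T̂ = 0.734(51) + 0.266(56) ≃ 52.329

52.33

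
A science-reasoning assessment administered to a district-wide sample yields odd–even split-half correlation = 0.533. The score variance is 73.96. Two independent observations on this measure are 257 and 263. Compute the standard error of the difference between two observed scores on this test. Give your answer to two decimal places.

σ = 73.96^(1/2) = 8.60000
r_full = 2·0.533 / (1 + 0.533) ≈ 0.69537
The standard error of measurement is 8.60000·√(1 − 0.69537) ≈ 8.60000·0.55193 ≈ 4.74663.
SE_diff = √2 · SEM ≈ 6.71276

6.71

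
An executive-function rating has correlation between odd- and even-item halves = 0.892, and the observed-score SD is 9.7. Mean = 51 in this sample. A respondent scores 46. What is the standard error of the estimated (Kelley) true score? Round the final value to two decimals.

r_full = 2·0.892 / (1 + 0.892) ≈ 0.943
SE_est = 9.700·√(0.943·0.057) ≈ 2.250

2.25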